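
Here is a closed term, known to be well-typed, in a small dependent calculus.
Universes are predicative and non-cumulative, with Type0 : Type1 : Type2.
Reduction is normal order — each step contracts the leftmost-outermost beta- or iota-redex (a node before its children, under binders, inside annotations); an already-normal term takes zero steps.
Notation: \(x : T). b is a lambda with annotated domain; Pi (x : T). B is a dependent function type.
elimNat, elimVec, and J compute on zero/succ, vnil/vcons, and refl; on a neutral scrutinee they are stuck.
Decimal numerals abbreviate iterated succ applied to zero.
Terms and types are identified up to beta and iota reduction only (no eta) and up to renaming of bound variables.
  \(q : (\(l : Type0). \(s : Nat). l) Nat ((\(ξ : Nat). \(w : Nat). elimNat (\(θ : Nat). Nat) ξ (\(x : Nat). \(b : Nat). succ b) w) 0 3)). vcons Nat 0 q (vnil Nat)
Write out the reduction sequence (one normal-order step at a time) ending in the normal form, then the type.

normal-order reduction sequence:
  \(q : (\(l : Type0). \(s : Nat). l) Nat ((\(ξ : Nat). \(w : Nat). elimNat (\(θ : Nat). Nat) ξ (\(x : Nat). \(b : Nat). succ b) w) 0 3)). vcons Nat 0 q (vnil Nat)
  ~> \(q : (\(l : Nat). Nat) ((\(s : Nat). \(ξ : Nat). elimNat (\(w : Nat). Nat) s (\(θ : Nat). \(x : Nat). succ x) ξ) 0 3)). vcons Nat 0 q (vnil Nat)
  ~> \(q : Nat). vcons Nat 0 q (vnil Nat)
type:
  Pi (q : Nat). Vec Nat 1


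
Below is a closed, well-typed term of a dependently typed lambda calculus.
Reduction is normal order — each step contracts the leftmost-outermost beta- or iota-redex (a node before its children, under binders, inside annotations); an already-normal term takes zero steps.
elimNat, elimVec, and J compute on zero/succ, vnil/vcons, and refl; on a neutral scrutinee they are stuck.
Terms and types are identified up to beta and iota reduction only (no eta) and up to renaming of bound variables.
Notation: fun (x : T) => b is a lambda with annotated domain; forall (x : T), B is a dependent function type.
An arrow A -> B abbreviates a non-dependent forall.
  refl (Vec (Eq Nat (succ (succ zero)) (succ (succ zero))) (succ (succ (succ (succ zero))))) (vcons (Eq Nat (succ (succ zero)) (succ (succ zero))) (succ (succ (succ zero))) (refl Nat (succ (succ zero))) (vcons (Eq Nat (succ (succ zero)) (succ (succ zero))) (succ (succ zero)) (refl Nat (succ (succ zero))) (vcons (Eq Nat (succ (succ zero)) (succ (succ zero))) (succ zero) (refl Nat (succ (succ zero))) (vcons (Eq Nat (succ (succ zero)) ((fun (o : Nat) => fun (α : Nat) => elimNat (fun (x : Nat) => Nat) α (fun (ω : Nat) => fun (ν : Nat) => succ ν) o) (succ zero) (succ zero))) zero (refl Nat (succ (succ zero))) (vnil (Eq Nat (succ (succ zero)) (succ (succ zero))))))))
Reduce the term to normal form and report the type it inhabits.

reduced normal form:
  refl (Vec (Eq Nat (succ (succ zero)) (succ (succ zero))) (succ (succ (succ (succ zero))))) (vcons (Eq Nat (succ (succ zero)) (succ (succ zero))) (succ (succ (succ zero))) (refl Nat (succ (succ zero))) (vcons (Eq Nat (succ (succ zero)) (succ (succ zero))) (succ (succ zero)) (refl Nat (succ (succ zero))) (vcons (Eq Nat (succ (succ zero)) (succ (succ zero))) (succ zero) (refl Nat (succ (succ zero))) (vcons (Eq Nat (succ (succ zero)) (succ (succ zero))) zero (refl Nat (succ (succ zero))) (vnil (Eq Nat (succ (succ zero)) (succ (succ zero))))))))
type:
  Eq (Vec (Eq Nat (succ (succ zero)) (succ (succ zero))) (succ (succ (succ (succ zero))))) (vcons (Eq Nat (succ (succ zero)) (succ (succ zero))) (succ (succ (succ zero))) (refl Nat (succ (succ zero))) (vcons (Eq Nat (succ (succ zero)) (succ (succ zero))) (succ (succ zero)) (refl Nat (succ (succ zero))) (vcons (Eq Nat (succ (succ zero)) (succ (succ zero))) (succ zero) (refl Nat (succ (succ zero))) (vcons (Eq Nat (succ (succ zero)) (succ (succ zero))) zero (refl Nat (succ (succ zero))) (vnil (Eq Nat (succ (succ zero)) (succ (succ zero)))))))) (vcons (Eq Nat (succ (succ zero)) (succ (succ zero))) (succ (succ (succ zero))) (refl Nat (succ (succ zero))) (vcons (Eq Nat (succ (succ zero)) (succ (succ zero))) (succ (succ zero)) (refl Nat (succ (succ zero))) (vcons (Eq Nat (succ (succ zero)) (succ (succ zero))) (succ zero) (refl Nat (succ (succ zero))) (vcons (Eq Nat (succ (succ zero)) (succ (succ zero))) zero (refl Nat (succ (succ zero))) (vnil (Eq Nat (succ (succ zero)) (succ (succ zero))))))))


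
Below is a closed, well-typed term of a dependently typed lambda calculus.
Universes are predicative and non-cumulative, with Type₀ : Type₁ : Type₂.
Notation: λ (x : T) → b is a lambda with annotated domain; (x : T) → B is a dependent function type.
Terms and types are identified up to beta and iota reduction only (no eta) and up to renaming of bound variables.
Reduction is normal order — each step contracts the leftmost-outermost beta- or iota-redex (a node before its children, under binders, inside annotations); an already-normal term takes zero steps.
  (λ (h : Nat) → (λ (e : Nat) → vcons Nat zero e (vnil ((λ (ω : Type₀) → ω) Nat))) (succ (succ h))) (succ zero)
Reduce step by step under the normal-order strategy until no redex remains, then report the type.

normal-order reduction sequence:
  (λ (h : Nat) → (λ (e : Nat) → vcons Nat zero e (vnil ((λ (ω : Type₀) → ω) Nat))) (succ (succ h))) (succ zero)
  ~> (λ (h : Nat) → vcons Nat zero h (vnil ((λ (e : Type₀) → e) Nat))) (succ (succ (succ zero)))
  ~> vcons Nat zero (succ (succ (succ zero))) (vnil ((λ (h : Type₀) → h) Nat))
  ~> vcons Nat zero (succ (succ (succ zero))) (vnil Nat)
type:
  Vec Nat (succ zero)


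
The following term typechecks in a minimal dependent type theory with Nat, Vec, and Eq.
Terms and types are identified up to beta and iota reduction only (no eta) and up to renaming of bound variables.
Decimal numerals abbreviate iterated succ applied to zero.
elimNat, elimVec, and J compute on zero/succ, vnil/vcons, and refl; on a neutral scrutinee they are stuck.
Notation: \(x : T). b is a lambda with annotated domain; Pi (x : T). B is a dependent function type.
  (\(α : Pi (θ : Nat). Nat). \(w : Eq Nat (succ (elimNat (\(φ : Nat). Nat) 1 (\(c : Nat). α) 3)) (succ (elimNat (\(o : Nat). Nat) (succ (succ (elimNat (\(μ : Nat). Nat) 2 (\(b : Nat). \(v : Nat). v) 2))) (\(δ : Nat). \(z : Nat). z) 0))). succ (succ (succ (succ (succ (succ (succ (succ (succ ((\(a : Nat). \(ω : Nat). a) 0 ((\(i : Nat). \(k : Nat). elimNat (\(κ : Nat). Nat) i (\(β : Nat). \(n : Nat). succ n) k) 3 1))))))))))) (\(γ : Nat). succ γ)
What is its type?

type:
  Pi (α : Eq Nat 5 5). Nat


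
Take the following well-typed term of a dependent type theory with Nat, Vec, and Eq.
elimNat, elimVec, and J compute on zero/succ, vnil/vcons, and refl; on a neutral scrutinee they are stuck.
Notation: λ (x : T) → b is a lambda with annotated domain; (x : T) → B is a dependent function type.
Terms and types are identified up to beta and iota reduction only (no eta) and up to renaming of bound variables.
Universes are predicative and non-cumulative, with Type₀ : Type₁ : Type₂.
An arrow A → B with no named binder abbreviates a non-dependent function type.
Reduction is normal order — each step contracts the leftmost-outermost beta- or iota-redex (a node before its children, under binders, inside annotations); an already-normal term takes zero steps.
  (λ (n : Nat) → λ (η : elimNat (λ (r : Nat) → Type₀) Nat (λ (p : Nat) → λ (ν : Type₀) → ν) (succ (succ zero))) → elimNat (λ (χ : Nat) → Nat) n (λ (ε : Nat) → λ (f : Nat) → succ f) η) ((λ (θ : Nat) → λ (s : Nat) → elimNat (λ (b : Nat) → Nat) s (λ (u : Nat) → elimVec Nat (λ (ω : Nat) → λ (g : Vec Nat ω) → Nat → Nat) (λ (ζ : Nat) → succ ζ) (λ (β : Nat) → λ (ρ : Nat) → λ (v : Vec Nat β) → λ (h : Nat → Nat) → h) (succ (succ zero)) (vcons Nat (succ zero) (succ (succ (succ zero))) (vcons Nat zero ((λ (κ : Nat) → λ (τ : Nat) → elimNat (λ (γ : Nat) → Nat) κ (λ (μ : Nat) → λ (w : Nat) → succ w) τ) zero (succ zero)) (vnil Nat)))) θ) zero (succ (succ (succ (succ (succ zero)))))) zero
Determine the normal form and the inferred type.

reduced normal form:
  succ (succ (succ (succ (succ zero))))
the term's type:
  Nat
observation: 6 normal-order steps separate the term from its normal form.


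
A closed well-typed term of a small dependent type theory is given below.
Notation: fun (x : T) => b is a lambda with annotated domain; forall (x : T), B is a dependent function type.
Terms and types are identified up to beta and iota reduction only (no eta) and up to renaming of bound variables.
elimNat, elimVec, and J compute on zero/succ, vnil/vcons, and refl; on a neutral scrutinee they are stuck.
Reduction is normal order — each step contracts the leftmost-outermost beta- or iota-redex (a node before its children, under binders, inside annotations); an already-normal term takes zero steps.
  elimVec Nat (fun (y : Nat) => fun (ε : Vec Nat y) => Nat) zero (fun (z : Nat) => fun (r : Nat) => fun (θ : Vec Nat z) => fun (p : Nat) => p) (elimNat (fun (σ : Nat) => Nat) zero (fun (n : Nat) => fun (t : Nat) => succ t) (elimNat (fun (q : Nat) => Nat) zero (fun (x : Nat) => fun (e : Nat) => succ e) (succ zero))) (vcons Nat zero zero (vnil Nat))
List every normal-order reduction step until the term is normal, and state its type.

reduction (normal order):
  elimVec Nat (fun (y : Nat) => fun (ε : Vec Nat y) => Nat) zero (fun (z : Nat) => fun (r : Nat) => fun (θ : Vec Nat z) => fun (p : Nat) => p) (elimNat (fun (σ : Nat) => Nat) zero (fun (n : Nat) => fun (t : Nat) => succ t) (elimNat (fun (q : Nat) => Nat) zero (fun (x : Nat) => fun (e : Nat) => succ e) (succ zero))) (vcons Nat zero zero (vnil Nat))
  ~> (fun (y : Nat) => fun (ε : Nat) => fun (z : Vec Nat y) => fun (r : Nat) => r) zero zero (vnil Nat) (elimVec Nat (fun (θ : Nat) => fun (p : Vec Nat θ) => Nat) zero (fun (σ : Nat) => fun (n : Nat) => fun (t : Vec Nat σ) => fun (q : Nat) => q) zero (vnil Nat))
  ~> (fun (y : Nat) => fun (ε : Vec Nat zero) => fun (z : Nat) => z) zero (vnil Nat) (elimVec Nat (fun (r : Nat) => fun (θ : Vec Nat r) => Nat) zero (fun (p : Nat) => fun (σ : Nat) => fun (n : Vec Nat p) => fun (t : Nat) => t) zero (vnil Nat))
  ~> (fun (y : Vec Nat zero) => fun (ε : Nat) => ε) (vnil Nat) (elimVec Nat (fun (z : Nat) => fun (r : Vec Nat z) => Nat) zero (fun (θ : Nat) => fun (p : Nat) => fun (σ : Vec Nat θ) => fun (n : Nat) => n) zero (vnil Nat))
  ~> (fun (y : Nat) => y) (elimVec Nat (fun (ε : Nat) => fun (z : Vec Nat ε) => Nat) zero (fun (r : Nat) => fun (θ : Nat) => fun (p : Vec Nat r) => fun (σ : Nat) => σ) zero (vnil Nat))
  ~> elimVec Nat (fun (y : Nat) => fun (ε : Vec Nat y) => Nat) zero (fun (z : Nat) => fun (r : Nat) => fun (θ : Vec Nat z) => fun (p : Nat) => p) zero (vnil Nat)
  ~> zero
the term's type:
  Nat


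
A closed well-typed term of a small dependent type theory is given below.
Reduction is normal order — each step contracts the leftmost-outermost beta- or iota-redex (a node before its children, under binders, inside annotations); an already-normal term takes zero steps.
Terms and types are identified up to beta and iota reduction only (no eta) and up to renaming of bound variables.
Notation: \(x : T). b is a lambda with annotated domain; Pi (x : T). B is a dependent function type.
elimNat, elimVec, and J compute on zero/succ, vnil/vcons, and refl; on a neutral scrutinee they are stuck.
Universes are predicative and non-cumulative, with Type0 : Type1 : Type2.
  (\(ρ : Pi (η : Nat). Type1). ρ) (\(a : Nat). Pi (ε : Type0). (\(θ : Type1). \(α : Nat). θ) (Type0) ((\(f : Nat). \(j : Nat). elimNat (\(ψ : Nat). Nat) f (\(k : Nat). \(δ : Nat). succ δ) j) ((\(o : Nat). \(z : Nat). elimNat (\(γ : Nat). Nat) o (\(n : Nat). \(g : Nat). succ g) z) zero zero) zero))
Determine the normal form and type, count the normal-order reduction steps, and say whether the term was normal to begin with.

reduced normal form:
  \(ρ : Nat). Pi (η : Type0). Type0
type:
  Pi (ρ : Nat). Type1
normal-order step count: 3
already normal: no
first redex: a beta-redex


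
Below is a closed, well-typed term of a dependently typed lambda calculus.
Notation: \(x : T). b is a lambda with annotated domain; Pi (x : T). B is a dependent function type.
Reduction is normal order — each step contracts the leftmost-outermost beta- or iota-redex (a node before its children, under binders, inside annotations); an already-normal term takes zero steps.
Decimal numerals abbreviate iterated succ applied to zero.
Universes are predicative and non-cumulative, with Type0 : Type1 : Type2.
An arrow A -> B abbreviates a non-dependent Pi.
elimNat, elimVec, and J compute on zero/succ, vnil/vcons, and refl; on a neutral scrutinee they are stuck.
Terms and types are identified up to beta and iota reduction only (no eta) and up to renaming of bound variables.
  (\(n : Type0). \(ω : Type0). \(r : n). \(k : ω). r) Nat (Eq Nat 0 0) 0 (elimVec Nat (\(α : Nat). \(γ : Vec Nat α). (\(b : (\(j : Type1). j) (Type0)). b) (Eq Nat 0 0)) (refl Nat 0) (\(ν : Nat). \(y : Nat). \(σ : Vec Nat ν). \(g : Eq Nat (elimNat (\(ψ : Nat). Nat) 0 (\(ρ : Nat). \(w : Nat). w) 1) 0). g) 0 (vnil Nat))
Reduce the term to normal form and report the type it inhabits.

reduced normal form:
  0
inferred type:
  Nat
observation: the leftmost-outermost redex is a beta-redex, and normalization takes 4 steps.


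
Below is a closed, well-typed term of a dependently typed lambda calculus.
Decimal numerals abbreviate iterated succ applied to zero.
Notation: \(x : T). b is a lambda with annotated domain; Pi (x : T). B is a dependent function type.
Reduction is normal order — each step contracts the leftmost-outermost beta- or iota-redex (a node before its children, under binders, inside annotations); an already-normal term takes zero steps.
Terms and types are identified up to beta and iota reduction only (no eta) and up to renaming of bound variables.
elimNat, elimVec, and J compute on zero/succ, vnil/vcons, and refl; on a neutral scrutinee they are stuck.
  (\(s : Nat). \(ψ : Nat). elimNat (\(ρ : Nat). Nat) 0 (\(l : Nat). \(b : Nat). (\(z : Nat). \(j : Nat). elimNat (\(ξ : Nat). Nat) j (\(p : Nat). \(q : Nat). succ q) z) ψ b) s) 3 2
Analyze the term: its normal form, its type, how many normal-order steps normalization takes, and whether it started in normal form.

resulting normal form:
  6
the term's type:
  Nat
reduction steps (normal order): 39
term was already normal: no
first contracted redex: a beta-redex


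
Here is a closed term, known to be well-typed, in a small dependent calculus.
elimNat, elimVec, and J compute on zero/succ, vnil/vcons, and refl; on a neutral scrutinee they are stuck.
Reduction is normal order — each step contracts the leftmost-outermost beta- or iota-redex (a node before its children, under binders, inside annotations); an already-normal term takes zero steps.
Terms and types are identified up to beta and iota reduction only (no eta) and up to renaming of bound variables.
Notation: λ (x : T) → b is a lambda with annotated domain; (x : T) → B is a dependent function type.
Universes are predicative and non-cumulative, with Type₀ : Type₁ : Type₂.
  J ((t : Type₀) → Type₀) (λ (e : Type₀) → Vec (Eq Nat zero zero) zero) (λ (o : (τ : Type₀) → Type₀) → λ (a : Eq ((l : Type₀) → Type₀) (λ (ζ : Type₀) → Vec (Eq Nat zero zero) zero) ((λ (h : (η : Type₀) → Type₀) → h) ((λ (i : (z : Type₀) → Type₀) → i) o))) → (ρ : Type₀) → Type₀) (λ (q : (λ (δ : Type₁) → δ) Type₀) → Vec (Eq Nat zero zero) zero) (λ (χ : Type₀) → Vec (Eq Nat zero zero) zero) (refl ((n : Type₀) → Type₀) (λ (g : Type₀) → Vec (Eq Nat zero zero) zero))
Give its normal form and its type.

resulting normal form:
  λ (t : Type₀) → Vec (Eq Nat zero zero) zero
the term's type:
  (t : Type₀) → Type₀


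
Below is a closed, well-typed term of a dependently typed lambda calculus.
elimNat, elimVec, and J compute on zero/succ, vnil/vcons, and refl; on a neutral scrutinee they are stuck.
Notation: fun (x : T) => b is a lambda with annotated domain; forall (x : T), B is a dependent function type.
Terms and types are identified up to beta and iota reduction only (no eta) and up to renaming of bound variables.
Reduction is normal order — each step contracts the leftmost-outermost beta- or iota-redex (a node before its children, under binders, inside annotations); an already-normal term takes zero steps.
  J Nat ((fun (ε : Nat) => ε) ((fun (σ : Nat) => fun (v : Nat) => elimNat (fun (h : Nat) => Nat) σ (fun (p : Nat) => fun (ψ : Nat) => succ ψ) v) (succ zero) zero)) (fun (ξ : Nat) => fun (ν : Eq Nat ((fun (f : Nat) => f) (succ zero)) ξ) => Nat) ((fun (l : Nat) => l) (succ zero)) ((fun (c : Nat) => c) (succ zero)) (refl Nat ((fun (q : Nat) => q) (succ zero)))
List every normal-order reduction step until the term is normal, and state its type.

normal-order reduction sequence:
  J Nat ((fun (ε : Nat) => ε) ((fun (σ : Nat) => fun (v : Nat) => elimNat (fun (h : Nat) => Nat) σ (fun (p : Nat) => fun (ψ : Nat) => succ ψ) v) (succ zero) zero)) (fun (ξ : Nat) => fun (ν : Eq Nat ((fun (f : Nat) => f) (succ zero)) ξ) => Nat) ((fun (l : Nat) => l) (succ zero)) ((fun (c : Nat) => c) (succ zero)) (refl Nat ((fun (q : Nat) => q) (succ zero)))
  ~> (fun (ε : Nat) => ε) (succ zero)
  ~> succ zero
inferred type:
  Nat


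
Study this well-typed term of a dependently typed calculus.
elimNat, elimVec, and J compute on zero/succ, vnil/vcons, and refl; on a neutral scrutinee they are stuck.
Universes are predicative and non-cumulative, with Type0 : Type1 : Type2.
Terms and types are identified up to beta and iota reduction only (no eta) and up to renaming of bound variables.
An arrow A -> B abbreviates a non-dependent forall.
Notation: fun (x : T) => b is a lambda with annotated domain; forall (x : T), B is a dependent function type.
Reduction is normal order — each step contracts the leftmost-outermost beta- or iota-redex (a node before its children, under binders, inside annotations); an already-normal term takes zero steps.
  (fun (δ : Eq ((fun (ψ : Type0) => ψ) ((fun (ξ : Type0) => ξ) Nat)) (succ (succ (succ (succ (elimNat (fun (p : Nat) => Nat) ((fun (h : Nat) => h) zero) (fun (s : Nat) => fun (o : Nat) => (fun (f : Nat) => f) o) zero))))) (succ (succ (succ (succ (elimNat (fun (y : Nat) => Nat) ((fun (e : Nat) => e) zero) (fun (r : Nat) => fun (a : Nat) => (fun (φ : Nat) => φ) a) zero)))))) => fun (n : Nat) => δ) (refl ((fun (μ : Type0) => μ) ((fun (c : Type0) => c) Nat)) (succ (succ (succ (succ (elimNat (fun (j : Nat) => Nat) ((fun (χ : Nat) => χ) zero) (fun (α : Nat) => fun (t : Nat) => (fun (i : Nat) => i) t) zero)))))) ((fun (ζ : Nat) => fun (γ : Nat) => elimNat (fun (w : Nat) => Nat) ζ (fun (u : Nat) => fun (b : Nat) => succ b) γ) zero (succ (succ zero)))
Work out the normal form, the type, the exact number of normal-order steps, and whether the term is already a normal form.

resulting normal form:
  refl Nat (succ (succ (succ (succ zero))))
inferred type:
  Eq Nat (succ (succ (succ (succ zero)))) (succ (succ (succ (succ zero))))
normal-order step count: 6
term was already normal: no
first contracted redex: a beta-redex


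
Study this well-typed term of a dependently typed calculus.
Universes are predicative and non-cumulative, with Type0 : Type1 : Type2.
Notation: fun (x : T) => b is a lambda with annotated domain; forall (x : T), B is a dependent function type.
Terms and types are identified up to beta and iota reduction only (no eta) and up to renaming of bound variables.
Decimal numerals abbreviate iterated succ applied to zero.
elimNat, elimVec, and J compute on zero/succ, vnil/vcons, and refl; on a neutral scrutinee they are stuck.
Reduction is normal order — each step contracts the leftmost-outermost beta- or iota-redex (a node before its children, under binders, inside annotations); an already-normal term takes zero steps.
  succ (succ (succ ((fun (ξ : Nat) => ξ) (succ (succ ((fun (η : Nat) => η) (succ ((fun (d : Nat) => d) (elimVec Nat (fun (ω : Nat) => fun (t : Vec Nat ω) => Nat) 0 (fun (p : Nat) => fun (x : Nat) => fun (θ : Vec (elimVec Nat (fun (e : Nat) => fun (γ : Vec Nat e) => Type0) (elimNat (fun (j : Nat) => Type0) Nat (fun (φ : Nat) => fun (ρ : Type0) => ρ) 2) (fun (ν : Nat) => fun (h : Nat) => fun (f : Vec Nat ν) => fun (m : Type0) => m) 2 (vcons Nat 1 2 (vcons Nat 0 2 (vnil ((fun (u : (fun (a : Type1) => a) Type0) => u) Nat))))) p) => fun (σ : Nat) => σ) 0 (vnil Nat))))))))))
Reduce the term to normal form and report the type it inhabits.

resulting normal form:
  6
type:
  Nat


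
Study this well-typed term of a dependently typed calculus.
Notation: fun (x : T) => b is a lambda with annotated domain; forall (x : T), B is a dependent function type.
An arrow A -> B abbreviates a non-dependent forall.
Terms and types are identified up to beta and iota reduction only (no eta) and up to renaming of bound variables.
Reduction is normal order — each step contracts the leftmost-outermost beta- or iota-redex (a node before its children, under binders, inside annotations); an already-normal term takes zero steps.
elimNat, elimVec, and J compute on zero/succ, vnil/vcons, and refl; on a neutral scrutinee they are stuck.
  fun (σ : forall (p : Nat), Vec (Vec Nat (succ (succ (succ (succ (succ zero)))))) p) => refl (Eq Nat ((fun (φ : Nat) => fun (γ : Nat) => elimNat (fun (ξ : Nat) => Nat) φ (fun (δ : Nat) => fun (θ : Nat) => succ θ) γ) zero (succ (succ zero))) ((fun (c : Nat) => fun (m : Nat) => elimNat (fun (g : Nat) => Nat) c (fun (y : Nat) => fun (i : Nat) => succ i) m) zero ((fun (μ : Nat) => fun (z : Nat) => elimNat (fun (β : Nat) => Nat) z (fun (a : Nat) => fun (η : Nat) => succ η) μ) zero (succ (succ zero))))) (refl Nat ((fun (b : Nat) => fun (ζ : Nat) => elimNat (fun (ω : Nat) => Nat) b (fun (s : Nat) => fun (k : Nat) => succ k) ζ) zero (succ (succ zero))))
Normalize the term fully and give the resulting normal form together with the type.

normal form:
  fun (σ : forall (p : Nat), Vec (Vec Nat (succ (succ (succ (succ (succ zero)))))) p) => refl (Eq Nat (succ (succ zero)) (succ (succ zero))) (refl Nat (succ (succ zero)))
the term's type:
  (forall (σ : Nat), Vec (Vec Nat (succ (succ (succ (succ (succ zero)))))) σ) -> Eq (Eq Nat (succ (succ zero)) (succ (succ zero))) (refl Nat (succ (succ zero))) (refl Nat (succ (succ zero)))
observation: 30 normal-order steps separate the term from its normal form.


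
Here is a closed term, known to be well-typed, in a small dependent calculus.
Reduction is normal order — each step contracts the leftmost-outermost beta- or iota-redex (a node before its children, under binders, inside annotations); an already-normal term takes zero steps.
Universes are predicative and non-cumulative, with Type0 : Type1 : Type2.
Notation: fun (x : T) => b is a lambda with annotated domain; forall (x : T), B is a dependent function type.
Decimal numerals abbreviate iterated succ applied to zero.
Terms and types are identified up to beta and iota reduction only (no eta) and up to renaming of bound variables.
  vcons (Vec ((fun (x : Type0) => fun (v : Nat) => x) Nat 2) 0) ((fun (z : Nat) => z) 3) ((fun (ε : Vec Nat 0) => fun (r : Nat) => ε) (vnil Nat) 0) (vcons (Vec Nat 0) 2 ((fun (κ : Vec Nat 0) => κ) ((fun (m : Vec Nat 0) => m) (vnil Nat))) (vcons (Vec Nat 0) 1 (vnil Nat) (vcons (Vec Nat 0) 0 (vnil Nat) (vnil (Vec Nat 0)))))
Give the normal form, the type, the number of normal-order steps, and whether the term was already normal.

resulting normal form:
  vcons (Vec Nat 0) 3 (vnil Nat) (vcons (Vec Nat 0) 2 (vnil Nat) (vcons (Vec Nat 0) 1 (vnil Nat) (vcons (Vec Nat 0) 0 (vnil Nat) (vnil (Vec Nat 0)))))
the term's type:
  Vec (Vec Nat 0) 4
normal-order step count: 7
term was already normal: no
first redex: a beta-redex


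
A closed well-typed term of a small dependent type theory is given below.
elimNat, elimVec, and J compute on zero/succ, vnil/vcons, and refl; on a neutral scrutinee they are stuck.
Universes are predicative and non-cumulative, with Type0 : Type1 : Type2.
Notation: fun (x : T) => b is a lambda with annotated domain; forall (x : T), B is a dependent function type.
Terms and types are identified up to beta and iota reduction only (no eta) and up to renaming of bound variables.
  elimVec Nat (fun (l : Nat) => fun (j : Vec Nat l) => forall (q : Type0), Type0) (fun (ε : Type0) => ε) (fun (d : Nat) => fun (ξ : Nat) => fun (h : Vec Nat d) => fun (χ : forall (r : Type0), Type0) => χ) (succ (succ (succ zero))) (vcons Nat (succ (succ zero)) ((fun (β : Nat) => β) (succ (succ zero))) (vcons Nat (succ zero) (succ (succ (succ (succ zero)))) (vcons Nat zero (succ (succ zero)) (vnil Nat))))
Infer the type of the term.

type:
  forall (l : Type0), Type0


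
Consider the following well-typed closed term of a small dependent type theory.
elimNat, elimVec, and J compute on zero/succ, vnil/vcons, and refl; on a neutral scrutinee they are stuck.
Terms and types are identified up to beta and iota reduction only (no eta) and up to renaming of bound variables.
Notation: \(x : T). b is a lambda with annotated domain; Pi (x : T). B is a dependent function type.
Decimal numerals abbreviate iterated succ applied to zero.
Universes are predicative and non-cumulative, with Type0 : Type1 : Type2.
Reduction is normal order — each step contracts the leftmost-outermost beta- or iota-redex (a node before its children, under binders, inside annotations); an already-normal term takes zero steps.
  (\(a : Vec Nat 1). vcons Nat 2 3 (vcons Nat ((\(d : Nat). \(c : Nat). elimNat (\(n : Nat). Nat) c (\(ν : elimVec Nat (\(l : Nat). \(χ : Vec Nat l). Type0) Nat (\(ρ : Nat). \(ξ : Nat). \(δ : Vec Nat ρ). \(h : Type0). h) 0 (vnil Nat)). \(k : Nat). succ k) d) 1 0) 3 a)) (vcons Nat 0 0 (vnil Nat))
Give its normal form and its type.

resulting normal form:
  vcons Nat 2 3 (vcons Nat 1 3 (vcons Nat 0 0 (vnil Nat)))
the term's type:
  Vec Nat 3


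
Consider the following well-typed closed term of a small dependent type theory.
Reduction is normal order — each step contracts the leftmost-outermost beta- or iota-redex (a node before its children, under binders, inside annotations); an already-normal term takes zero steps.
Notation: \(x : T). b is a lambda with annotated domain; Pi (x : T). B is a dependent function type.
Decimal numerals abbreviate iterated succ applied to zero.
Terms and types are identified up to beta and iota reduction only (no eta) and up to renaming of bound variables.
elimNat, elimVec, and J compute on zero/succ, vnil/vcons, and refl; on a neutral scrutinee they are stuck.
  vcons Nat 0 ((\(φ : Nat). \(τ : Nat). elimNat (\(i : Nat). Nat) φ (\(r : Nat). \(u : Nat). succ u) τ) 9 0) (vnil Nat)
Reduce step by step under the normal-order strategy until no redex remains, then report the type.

reduction (normal order):
  vcons Nat 0 ((\(φ : Nat). \(τ : Nat). elimNat (\(i : Nat). Nat) φ (\(r : Nat). \(u : Nat). succ u) τ) 9 0) (vnil Nat)
  ~> vcons Nat 0 ((\(φ : Nat). elimNat (\(τ : Nat). Nat) 9 (\(i : Nat). \(r : Nat). succ r) φ) 0) (vnil Nat)
  ~> vcons Nat 0 (elimNat (\(φ : Nat). Nat) 9 (\(τ : Nat). \(i : Nat). succ i) 0) (vnil Nat)
  ~> vcons Nat 0 9 (vnil Nat)
the term's type:
  Vec Nat 1


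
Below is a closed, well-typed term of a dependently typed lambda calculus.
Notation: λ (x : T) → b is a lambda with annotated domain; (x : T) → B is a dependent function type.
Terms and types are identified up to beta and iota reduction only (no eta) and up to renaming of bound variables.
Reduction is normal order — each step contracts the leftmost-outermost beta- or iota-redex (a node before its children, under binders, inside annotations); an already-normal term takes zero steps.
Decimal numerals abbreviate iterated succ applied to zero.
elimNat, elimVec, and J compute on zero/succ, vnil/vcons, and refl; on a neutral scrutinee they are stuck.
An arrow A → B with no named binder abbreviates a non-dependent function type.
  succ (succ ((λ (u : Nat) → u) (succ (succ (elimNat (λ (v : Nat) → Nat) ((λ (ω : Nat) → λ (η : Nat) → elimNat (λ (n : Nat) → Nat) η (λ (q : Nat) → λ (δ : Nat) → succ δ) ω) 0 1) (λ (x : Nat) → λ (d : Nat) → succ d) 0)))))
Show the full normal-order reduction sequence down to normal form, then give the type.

normal-order reduction sequence:
  succ (succ ((λ (u : Nat) → u) (succ (succ (elimNat (λ (v : Nat) → Nat) ((λ (ω : Nat) → λ (η : Nat) → elimNat (λ (n : Nat) → Nat) η (λ (q : Nat) → λ (δ : Nat) → succ δ) ω) 0 1) (λ (x : Nat) → λ (d : Nat) → succ d) 0)))))
  ~> succ (succ (succ (succ (elimNat (λ (u : Nat) → Nat) ((λ (v : Nat) → λ (ω : Nat) → elimNat (λ (η : Nat) → Nat) ω (λ (n : Nat) → λ (q : Nat) → succ q) v) 0 1) (λ (δ : Nat) → λ (x : Nat) → succ x) 0))))
  ~> succ (succ (succ (succ ((λ (u : Nat) → λ (v : Nat) → elimNat (λ (ω : Nat) → Nat) v (λ (η : Nat) → λ (n : Nat) → succ n) u) 0 1))))
  ~> succ (succ (succ (succ ((λ (u : Nat) → elimNat (λ (v : Nat) → Nat) u (λ (ω : Nat) → λ (η : Nat) → succ η) 0) 1))))
  ~> succ (succ (succ (succ (elimNat (λ (u : Nat) → Nat) 1 (λ (v : Nat) → λ (ω : Nat) → succ ω) 0))))
  ~> 5
the term's type:
  Nat


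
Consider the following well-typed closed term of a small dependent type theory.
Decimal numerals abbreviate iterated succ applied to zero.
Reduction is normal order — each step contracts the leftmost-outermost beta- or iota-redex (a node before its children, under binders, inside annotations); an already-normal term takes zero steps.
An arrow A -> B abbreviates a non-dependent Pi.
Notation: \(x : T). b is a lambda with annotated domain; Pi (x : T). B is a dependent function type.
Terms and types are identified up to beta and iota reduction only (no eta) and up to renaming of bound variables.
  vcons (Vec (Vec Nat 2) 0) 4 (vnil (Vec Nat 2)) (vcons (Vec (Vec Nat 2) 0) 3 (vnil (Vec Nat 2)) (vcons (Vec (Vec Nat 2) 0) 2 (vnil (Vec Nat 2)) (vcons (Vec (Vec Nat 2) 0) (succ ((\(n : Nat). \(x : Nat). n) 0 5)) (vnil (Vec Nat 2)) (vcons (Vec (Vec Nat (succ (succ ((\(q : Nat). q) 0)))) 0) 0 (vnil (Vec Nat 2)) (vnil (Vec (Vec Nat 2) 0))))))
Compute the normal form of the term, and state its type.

normal form:
  vcons (Vec (Vec Nat 2) 0) 4 (vnil (Vec Nat 2)) (vcons (Vec (Vec Nat 2) 0) 3 (vnil (Vec Nat 2)) (vcons (Vec (Vec Nat 2) 0) 2 (vnil (Vec Nat 2)) (vcons (Vec (Vec Nat 2) 0) 1 (vnil (Vec Nat 2)) (vcons (Vec (Vec Nat 2) 0) 0 (vnil (Vec Nat 2)) (vnil (Vec (Vec Nat 2) 0))))))
type:
  Vec (Vec (Vec Nat 2) 0) 5
observation: the leftmost-outermost redex is a beta-redex, and normalization takes 3 steps.


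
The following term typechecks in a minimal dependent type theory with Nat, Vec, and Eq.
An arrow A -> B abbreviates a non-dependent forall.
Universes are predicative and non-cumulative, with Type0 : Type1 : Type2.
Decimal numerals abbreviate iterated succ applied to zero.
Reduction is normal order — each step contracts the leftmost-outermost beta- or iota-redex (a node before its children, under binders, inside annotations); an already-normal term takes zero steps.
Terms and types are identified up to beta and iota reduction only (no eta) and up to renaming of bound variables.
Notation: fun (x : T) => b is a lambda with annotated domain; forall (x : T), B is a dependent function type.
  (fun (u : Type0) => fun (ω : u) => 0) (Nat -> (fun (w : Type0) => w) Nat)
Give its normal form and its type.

reduced normal form:
  fun (u : Nat -> Nat) => 0
the term's type:
  (Nat -> Nat) -> Nat
observation: normalization takes exactly 2 steps under the normal-order strategy.


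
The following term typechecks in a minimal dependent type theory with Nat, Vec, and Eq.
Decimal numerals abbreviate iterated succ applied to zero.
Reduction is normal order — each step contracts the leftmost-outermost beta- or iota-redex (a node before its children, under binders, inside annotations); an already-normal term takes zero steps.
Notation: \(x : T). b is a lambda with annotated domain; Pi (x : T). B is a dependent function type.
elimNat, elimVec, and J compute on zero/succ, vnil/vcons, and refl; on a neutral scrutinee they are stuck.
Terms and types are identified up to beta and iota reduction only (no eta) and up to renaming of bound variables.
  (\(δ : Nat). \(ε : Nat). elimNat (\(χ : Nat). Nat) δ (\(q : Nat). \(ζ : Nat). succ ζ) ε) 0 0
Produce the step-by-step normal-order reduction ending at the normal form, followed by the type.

normal-order reduction:
  (\(δ : Nat). \(ε : Nat). elimNat (\(χ : Nat). Nat) δ (\(q : Nat). \(ζ : Nat). succ ζ) ε) 0 0
  ~> (\(δ : Nat). elimNat (\(ε : Nat). Nat) 0 (\(χ : Nat). \(q : Nat). succ q) δ) 0
  ~> elimNat (\(δ : Nat). Nat) 0 (\(ε : Nat). \(χ : Nat). succ χ) 0
  ~> 0
the term's type:
  Nat


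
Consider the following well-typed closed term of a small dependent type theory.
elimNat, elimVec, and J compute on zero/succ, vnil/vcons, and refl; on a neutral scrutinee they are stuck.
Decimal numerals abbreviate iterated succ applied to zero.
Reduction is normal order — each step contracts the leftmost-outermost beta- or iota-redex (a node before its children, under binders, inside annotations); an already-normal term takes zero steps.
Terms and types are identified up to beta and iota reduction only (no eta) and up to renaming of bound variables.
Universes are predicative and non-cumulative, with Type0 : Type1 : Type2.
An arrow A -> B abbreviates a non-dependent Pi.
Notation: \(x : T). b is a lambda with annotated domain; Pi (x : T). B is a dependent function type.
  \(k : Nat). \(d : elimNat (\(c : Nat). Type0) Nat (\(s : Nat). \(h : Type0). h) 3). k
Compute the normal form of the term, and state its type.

normal form:
  \(k : Nat). \(d : Nat). k
the term's type:
  Nat -> Nat -> Nat


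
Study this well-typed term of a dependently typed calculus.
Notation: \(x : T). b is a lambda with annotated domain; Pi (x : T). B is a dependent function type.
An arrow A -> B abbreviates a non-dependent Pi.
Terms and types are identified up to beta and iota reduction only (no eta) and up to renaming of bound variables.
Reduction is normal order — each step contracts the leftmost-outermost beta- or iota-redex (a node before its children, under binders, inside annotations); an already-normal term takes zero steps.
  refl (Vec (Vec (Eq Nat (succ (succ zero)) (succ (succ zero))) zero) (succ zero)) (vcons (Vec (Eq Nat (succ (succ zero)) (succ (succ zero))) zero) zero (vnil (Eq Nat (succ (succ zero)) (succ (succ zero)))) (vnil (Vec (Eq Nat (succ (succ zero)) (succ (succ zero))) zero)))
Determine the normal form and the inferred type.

normal form:
  refl (Vec (Vec (Eq Nat (succ (succ zero)) (succ (succ zero))) zero) (succ zero)) (vcons (Vec (Eq Nat (succ (succ zero)) (succ (succ zero))) zero) zero (vnil (Eq Nat (succ (succ zero)) (succ (succ zero)))) (vnil (Vec (Eq Nat (succ (succ zero)) (succ (succ zero))) zero)))
inferred type:
  Eq (Vec (Vec (Eq Nat (succ (succ zero)) (succ (succ zero))) zero) (succ zero)) (vcons (Vec (Eq Nat (succ (succ zero)) (succ (succ zero))) zero) zero (vnil (Eq Nat (succ (succ zero)) (succ (succ zero)))) (vnil (Vec (Eq Nat (succ (succ zero)) (succ (succ zero))) zero))) (vcons (Vec (Eq Nat (succ (succ zero)) (succ (succ zero))) zero) zero (vnil (Eq Nat (succ (succ zero)) (succ (succ zero)))) (vnil (Vec (Eq Nat (succ (succ zero)) (succ (succ zero))) zero)))
observation: the term is already in normal form.


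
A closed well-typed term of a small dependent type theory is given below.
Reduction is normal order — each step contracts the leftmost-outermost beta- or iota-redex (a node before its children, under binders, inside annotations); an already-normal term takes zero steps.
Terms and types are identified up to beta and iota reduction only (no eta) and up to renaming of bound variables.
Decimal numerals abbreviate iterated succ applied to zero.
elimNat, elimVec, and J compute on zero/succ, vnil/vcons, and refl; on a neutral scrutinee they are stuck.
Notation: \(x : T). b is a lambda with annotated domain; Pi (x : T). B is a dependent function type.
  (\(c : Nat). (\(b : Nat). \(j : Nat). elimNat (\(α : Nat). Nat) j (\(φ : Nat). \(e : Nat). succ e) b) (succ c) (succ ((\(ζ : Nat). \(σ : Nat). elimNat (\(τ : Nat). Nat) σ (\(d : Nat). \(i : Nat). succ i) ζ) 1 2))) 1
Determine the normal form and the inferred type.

resulting normal form:
  6
the term's type:
  Nat


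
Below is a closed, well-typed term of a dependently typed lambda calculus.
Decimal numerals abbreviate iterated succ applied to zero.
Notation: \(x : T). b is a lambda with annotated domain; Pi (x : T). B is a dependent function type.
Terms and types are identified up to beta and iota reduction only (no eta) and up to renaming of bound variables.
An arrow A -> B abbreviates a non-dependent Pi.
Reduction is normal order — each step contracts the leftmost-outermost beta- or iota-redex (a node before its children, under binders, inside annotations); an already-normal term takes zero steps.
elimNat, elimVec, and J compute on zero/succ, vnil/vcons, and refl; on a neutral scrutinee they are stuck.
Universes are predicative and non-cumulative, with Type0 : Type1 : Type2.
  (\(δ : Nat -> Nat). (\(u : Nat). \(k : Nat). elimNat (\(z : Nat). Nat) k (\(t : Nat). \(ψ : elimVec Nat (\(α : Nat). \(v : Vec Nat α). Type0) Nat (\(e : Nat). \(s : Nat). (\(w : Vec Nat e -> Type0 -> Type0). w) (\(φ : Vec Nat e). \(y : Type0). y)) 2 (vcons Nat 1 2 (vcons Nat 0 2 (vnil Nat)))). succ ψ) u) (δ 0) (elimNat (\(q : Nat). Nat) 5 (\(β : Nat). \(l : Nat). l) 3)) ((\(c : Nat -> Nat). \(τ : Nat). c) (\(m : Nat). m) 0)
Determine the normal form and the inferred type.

reduced normal form:
  5
type:
  Nat
observation: the term reaches its normal form after 30 normal-order steps.


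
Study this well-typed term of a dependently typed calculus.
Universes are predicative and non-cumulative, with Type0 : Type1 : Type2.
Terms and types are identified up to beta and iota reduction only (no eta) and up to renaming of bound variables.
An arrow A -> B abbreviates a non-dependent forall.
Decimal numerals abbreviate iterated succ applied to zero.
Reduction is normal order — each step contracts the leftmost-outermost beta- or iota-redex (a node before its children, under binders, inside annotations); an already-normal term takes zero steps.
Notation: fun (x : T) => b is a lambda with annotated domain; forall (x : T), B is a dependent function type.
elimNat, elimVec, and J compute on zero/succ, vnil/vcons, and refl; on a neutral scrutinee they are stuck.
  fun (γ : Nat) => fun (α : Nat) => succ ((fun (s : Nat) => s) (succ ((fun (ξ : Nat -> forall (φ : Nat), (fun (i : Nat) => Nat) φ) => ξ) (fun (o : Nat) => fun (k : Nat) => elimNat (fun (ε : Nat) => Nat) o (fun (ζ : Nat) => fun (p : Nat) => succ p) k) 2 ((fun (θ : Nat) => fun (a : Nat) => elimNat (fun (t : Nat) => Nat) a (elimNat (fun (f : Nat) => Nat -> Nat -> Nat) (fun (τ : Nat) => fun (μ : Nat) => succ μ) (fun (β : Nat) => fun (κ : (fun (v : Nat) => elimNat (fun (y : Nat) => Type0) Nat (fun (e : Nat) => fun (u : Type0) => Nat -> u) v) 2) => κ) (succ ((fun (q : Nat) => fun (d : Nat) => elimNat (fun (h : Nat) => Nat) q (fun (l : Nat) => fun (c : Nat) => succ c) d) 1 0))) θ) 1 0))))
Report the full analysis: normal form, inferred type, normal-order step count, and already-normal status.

reduced normal form:
  fun (γ : Nat) => fun (α : Nat) => 5
the term's type:
  Nat -> Nat -> Nat
reduction steps (normal order): 32
term was already normal: no
first redex: a beta-redex


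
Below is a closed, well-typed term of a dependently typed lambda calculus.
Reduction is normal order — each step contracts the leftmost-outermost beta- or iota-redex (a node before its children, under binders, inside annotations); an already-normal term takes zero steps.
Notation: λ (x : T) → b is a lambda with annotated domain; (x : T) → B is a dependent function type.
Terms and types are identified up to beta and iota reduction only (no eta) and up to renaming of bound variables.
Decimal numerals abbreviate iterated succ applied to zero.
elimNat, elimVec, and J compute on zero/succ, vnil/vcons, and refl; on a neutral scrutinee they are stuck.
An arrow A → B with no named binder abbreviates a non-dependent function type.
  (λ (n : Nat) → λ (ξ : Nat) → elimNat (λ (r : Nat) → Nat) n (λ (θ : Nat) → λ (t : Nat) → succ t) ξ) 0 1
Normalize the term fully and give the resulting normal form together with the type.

reduced normal form:
  1
inferred type:
  Nat
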